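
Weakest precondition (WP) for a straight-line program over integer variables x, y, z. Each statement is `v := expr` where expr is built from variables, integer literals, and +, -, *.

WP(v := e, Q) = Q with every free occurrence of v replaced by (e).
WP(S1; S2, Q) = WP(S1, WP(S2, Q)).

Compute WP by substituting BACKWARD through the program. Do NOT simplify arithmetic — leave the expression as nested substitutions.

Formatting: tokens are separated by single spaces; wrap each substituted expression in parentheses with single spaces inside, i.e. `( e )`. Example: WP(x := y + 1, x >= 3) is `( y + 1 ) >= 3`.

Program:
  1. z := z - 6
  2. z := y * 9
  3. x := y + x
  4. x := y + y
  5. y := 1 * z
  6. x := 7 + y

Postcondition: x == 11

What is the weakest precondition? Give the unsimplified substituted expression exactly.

Answer: ( 7 + ( 1 * ( y * 9 ) ) ) == 11

Derivation:
post: x == 11
stmt 6: x := 7 + y  -- replace 1 occurrence(s) of x with (7 + y)
  => ( 7 + y ) == 11
stmt 5: y := 1 * z  -- replace 1 occurrence(s) of y with (1 * z)
  => ( 7 + ( 1 * z ) ) == 11
stmt 4: x := y + y  -- replace 0 occurrence(s) of x with (y + y)
  => ( 7 + ( 1 * z ) ) == 11
stmt 3: x := y + x  -- replace 0 occurrence(s) of x with (y + x)
  => ( 7 + ( 1 * z ) ) == 11
stmt 2: z := y * 9  -- replace 1 occurrence(s) of z with (y * 9)
  => ( 7 + ( 1 * ( y * 9 ) ) ) == 11
stmt 1: z := z - 6  -- replace 0 occurrence(s) of z with (z - 6)
  => ( 7 + ( 1 * ( y * 9 ) ) ) == 11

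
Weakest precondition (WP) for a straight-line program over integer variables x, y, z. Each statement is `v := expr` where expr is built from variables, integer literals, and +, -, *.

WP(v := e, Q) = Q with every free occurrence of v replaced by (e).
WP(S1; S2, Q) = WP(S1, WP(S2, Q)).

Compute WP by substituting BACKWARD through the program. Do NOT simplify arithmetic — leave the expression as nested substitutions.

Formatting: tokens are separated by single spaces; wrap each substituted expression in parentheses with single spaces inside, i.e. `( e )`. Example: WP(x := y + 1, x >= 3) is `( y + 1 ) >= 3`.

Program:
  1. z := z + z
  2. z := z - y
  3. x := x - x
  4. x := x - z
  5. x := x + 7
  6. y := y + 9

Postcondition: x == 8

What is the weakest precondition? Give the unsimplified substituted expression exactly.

Answer: ( ( ( x - x ) - ( ( z + z ) - y ) ) + 7 ) == 8

Derivation:
post: x == 8
stmt 6: y := y + 9  -- replace 0 occurrence(s) of y with (y + 9)
  => x == 8
stmt 5: x := x + 7  -- replace 1 occurrence(s) of x with (x + 7)
  => ( x + 7 ) == 8
stmt 4: x := x - z  -- replace 1 occurrence(s) of x with (x - z)
  => ( ( x - z ) + 7 ) == 8
stmt 3: x := x - x  -- replace 1 occurrence(s) of x with (x - x)
  => ( ( ( x - x ) - z ) + 7 ) == 8
stmt 2: z := z - y  -- replace 1 occurrence(s) of z with (z - y)
  => ( ( ( x - x ) - ( z - y ) ) + 7 ) == 8
stmt 1: z := z + z  -- replace 1 occurrence(s) of z with (z + z)
  => ( ( ( x - x ) - ( ( z + z ) - y ) ) + 7 ) == 8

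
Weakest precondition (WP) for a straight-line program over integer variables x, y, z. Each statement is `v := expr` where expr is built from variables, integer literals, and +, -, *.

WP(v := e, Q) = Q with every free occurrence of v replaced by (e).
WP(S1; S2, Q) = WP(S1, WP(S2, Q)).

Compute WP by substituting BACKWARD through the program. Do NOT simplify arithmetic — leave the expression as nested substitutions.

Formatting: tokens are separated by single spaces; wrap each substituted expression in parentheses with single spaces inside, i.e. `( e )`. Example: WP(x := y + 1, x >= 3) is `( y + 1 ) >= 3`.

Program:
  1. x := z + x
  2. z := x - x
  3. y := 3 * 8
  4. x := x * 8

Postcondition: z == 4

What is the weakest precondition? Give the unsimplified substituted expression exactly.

post: z == 4
stmt 4: x := x * 8  -- replace 0 occurrence(s) of x with (x * 8)
  => z == 4
stmt 3: y := 3 * 8  -- replace 0 occurrence(s) of y with (3 * 8)
  => z == 4
stmt 2: z := x - x  -- replace 1 occurrence(s) of z with (x - x)
  => ( x - x ) == 4
stmt 1: x := z + x  -- replace 2 occurrence(s) of x with (z + x)
  => ( ( z + x ) - ( z + x ) ) == 4

Answer: ( ( z + x ) - ( z + x ) ) == 4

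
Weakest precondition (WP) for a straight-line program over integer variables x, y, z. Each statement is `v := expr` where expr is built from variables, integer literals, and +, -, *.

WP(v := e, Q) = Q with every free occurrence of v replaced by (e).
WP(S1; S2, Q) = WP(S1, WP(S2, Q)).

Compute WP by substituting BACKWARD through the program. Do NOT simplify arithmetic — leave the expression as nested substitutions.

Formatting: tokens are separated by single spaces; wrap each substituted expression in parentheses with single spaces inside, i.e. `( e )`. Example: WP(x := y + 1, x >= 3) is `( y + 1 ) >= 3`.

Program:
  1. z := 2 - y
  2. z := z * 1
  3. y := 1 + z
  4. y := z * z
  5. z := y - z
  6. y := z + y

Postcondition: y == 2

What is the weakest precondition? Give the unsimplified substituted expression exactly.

post: y == 2
stmt 6: y := z + y  -- replace 1 occurrence(s) of y with (z + y)
  => ( z + y ) == 2
stmt 5: z := y - z  -- replace 1 occurrence(s) of z with (y - z)
  => ( ( y - z ) + y ) == 2
stmt 4: y := z * z  -- replace 2 occurrence(s) of y with (z * z)
  => ( ( ( z * z ) - z ) + ( z * z ) ) == 2
stmt 3: y := 1 + z  -- replace 0 occurrence(s) of y with (1 + z)
  => ( ( ( z * z ) - z ) + ( z * z ) ) == 2
stmt 2: z := z * 1  -- replace 5 occurrence(s) of z with (z * 1)
  => ( ( ( ( z * 1 ) * ( z * 1 ) ) - ( z * 1 ) ) + ( ( z * 1 ) * ( z * 1 ) ) ) == 2
stmt 1: z := 2 - y  -- replace 5 occurrence(s) of z with (2 - y)
  => ( ( ( ( ( 2 - y ) * 1 ) * ( ( 2 - y ) * 1 ) ) - ( ( 2 - y ) * 1 ) ) + ( ( ( 2 - y ) * 1 ) * ( ( 2 - y ) * 1 ) ) ) == 2

Answer: ( ( ( ( ( 2 - y ) * 1 ) * ( ( 2 - y ) * 1 ) ) - ( ( 2 - y ) * 1 ) ) + ( ( ( 2 - y ) * 1 ) * ( ( 2 - y ) * 1 ) ) ) == 2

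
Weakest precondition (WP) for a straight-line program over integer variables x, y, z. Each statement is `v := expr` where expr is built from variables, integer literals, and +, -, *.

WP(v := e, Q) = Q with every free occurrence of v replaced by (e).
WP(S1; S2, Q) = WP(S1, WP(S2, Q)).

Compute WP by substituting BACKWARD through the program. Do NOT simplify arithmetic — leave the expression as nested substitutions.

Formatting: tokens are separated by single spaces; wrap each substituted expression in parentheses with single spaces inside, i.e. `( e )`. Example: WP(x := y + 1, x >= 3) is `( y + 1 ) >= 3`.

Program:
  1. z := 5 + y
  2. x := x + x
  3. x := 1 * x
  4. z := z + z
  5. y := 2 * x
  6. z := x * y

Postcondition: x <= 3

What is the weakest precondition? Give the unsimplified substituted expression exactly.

Answer: ( 1 * ( x + x ) ) <= 3

Derivation:
post: x <= 3
stmt 6: z := x * y  -- replace 0 occurrence(s) of z with (x * y)
  => x <= 3
stmt 5: y := 2 * x  -- replace 0 occurrence(s) of y with (2 * x)
  => x <= 3
stmt 4: z := z + z  -- replace 0 occurrence(s) of z with (z + z)
  => x <= 3
stmt 3: x := 1 * x  -- replace 1 occurrence(s) of x with (1 * x)
  => ( 1 * x ) <= 3
stmt 2: x := x + x  -- replace 1 occurrence(s) of x with (x + x)
  => ( 1 * ( x + x ) ) <= 3
stmt 1: z := 5 + y  -- replace 0 occurrence(s) of z with (5 + y)
  => ( 1 * ( x + x ) ) <= 3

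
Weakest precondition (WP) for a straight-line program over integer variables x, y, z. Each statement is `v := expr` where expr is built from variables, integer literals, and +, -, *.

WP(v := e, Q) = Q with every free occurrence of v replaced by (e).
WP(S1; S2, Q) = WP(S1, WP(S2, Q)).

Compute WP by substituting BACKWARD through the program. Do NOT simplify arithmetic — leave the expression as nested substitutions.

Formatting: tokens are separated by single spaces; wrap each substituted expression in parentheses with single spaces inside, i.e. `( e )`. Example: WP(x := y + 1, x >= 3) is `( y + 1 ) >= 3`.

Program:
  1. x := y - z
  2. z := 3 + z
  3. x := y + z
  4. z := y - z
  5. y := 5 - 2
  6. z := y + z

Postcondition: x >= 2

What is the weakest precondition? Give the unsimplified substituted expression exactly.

Answer: ( y + ( 3 + z ) ) >= 2

Derivation:
post: x >= 2
stmt 6: z := y + z  -- replace 0 occurrence(s) of z with (y + z)
  => x >= 2
stmt 5: y := 5 - 2  -- replace 0 occurrence(s) of y with (5 - 2)
  => x >= 2
stmt 4: z := y - z  -- replace 0 occurrence(s) of z with (y - z)
  => x >= 2
stmt 3: x := y + z  -- replace 1 occurrence(s) of x with (y + z)
  => ( y + z ) >= 2
stmt 2: z := 3 + z  -- replace 1 occurrence(s) of z with (3 + z)
  => ( y + ( 3 + z ) ) >= 2
stmt 1: x := y - z  -- replace 0 occurrence(s) of x with (y - z)
  => ( y + ( 3 + z ) ) >= 2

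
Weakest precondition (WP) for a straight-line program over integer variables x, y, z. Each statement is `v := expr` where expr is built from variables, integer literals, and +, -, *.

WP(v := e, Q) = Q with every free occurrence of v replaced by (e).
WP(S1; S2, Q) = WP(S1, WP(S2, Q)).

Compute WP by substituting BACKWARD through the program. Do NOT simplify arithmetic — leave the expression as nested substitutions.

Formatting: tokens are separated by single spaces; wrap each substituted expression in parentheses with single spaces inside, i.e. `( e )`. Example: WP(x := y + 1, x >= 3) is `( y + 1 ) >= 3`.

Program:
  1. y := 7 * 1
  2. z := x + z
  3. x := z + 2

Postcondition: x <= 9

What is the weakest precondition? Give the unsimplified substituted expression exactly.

post: x <= 9
stmt 3: x := z + 2  -- replace 1 occurrence(s) of x with (z + 2)
  => ( z + 2 ) <= 9
stmt 2: z := x + z  -- replace 1 occurrence(s) of z with (x + z)
  => ( ( x + z ) + 2 ) <= 9
stmt 1: y := 7 * 1  -- replace 0 occurrence(s) of y with (7 * 1)
  => ( ( x + z ) + 2 ) <= 9

Answer: ( ( x + z ) + 2 ) <= 9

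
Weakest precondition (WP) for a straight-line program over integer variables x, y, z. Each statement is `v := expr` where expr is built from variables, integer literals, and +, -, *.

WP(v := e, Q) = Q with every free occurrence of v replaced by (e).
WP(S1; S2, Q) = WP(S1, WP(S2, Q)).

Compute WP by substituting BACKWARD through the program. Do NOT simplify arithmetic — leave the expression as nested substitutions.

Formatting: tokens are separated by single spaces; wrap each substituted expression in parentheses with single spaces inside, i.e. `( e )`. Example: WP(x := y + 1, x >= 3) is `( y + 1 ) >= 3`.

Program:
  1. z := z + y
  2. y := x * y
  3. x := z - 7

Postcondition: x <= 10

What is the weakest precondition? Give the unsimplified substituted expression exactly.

post: x <= 10
stmt 3: x := z - 7  -- replace 1 occurrence(s) of x with (z - 7)
  => ( z - 7 ) <= 10
stmt 2: y := x * y  -- replace 0 occurrence(s) of y with (x * y)
  => ( z - 7 ) <= 10
stmt 1: z := z + y  -- replace 1 occurrence(s) of z with (z + y)
  => ( ( z + y ) - 7 ) <= 10

Answer: ( ( z + y ) - 7 ) <= 10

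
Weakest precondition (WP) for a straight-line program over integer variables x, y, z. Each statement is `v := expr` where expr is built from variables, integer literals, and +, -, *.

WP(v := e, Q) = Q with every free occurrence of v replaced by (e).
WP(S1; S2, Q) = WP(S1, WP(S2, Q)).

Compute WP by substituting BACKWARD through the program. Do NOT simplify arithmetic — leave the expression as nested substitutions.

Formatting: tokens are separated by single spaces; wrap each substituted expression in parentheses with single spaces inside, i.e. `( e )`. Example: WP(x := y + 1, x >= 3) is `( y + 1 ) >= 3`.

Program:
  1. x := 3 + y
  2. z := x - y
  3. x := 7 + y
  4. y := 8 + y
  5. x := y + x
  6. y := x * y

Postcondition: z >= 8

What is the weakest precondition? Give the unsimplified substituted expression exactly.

post: z >= 8
stmt 6: y := x * y  -- replace 0 occurrence(s) of y with (x * y)
  => z >= 8
stmt 5: x := y + x  -- replace 0 occurrence(s) of x with (y + x)
  => z >= 8
stmt 4: y := 8 + y  -- replace 0 occurrence(s) of y with (8 + y)
  => z >= 8
stmt 3: x := 7 + y  -- replace 0 occurrence(s) of x with (7 + y)
  => z >= 8
stmt 2: z := x - y  -- replace 1 occurrence(s) of z with (x - y)
  => ( x - y ) >= 8
stmt 1: x := 3 + y  -- replace 1 occurrence(s) of x with (3 + y)
  => ( ( 3 + y ) - y ) >= 8

Answer: ( ( 3 + y ) - y ) >= 8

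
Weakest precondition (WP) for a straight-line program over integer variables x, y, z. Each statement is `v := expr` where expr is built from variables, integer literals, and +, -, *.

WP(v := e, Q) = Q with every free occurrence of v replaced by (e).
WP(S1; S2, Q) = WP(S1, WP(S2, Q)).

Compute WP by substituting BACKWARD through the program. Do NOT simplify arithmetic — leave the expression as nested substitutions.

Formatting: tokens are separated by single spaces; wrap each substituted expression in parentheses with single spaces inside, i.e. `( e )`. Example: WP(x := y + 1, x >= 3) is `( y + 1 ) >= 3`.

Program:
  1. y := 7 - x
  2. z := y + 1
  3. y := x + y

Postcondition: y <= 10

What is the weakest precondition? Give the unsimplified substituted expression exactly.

post: y <= 10
stmt 3: y := x + y  -- replace 1 occurrence(s) of y with (x + y)
  => ( x + y ) <= 10
stmt 2: z := y + 1  -- replace 0 occurrence(s) of z with (y + 1)
  => ( x + y ) <= 10
stmt 1: y := 7 - x  -- replace 1 occurrence(s) of y with (7 - x)
  => ( x + ( 7 - x ) ) <= 10

Answer: ( x + ( 7 - x ) ) <= 10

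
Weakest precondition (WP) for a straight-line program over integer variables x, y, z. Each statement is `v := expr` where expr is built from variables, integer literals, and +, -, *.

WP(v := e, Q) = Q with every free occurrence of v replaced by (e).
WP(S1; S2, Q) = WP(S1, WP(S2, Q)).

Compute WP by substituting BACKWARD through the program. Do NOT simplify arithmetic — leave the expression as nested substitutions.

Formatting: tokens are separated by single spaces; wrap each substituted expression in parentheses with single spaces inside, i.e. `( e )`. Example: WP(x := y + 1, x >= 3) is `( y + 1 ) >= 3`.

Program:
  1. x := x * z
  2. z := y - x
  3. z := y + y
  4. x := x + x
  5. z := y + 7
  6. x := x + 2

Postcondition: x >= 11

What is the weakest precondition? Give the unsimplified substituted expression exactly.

Answer: ( ( ( x * z ) + ( x * z ) ) + 2 ) >= 11

Derivation:
post: x >= 11
stmt 6: x := x + 2  -- replace 1 occurrence(s) of x with (x + 2)
  => ( x + 2 ) >= 11
stmt 5: z := y + 7  -- replace 0 occurrence(s) of z with (y + 7)
  => ( x + 2 ) >= 11
stmt 4: x := x + x  -- replace 1 occurrence(s) of x with (x + x)
  => ( ( x + x ) + 2 ) >= 11
stmt 3: z := y + y  -- replace 0 occurrence(s) of z with (y + y)
  => ( ( x + x ) + 2 ) >= 11
stmt 2: z := y - x  -- replace 0 occurrence(s) of z with (y - x)
  => ( ( x + x ) + 2 ) >= 11
stmt 1: x := x * z  -- replace 2 occurrence(s) of x with (x * z)
  => ( ( ( x * z ) + ( x * z ) ) + 2 ) >= 11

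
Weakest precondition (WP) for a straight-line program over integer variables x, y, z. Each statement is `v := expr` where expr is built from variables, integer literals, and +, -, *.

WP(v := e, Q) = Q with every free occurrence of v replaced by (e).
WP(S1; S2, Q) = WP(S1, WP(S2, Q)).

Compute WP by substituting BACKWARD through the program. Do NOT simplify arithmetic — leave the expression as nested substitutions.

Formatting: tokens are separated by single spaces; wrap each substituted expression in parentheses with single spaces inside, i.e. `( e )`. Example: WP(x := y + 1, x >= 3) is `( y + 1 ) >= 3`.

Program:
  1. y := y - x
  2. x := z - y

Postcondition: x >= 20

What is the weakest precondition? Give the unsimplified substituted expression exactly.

post: x >= 20
stmt 2: x := z - y  -- replace 1 occurrence(s) of x with (z - y)
  => ( z - y ) >= 20
stmt 1: y := y - x  -- replace 1 occurrence(s) of y with (y - x)
  => ( z - ( y - x ) ) >= 20

Answer: ( z - ( y - x ) ) >= 20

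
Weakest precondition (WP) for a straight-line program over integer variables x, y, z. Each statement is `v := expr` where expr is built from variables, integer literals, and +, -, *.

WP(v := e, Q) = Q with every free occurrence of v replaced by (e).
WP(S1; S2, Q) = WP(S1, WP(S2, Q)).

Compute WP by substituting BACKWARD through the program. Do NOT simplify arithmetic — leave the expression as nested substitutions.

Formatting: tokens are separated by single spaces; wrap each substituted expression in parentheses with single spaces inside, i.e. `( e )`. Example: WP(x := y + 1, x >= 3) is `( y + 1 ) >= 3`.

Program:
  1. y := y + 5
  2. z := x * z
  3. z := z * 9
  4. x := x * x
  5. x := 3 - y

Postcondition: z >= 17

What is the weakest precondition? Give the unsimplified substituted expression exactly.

Answer: ( ( x * z ) * 9 ) >= 17

Derivation:
post: z >= 17
stmt 5: x := 3 - y  -- replace 0 occurrence(s) of x with (3 - y)
  => z >= 17
stmt 4: x := x * x  -- replace 0 occurrence(s) of x with (x * x)
  => z >= 17
stmt 3: z := z * 9  -- replace 1 occurrence(s) of z with (z * 9)
  => ( z * 9 ) >= 17
stmt 2: z := x * z  -- replace 1 occurrence(s) of z with (x * z)
  => ( ( x * z ) * 9 ) >= 17
stmt 1: y := y + 5  -- replace 0 occurrence(s) of y with (y + 5)
  => ( ( x * z ) * 9 ) >= 17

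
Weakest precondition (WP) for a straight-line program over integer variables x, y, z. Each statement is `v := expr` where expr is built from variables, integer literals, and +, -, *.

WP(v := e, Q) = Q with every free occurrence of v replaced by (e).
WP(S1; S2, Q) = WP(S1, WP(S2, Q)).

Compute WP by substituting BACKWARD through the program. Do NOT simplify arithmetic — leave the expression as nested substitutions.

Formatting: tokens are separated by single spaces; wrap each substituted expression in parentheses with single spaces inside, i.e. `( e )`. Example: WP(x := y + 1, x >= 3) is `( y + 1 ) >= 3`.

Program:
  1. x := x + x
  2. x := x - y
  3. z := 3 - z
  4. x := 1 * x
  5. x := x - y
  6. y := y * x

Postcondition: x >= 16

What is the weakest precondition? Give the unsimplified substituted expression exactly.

Answer: ( ( 1 * ( ( x + x ) - y ) ) - y ) >= 16

Derivation:
post: x >= 16
stmt 6: y := y * x  -- replace 0 occurrence(s) of y with (y * x)
  => x >= 16
stmt 5: x := x - y  -- replace 1 occurrence(s) of x with (x - y)
  => ( x - y ) >= 16
stmt 4: x := 1 * x  -- replace 1 occurrence(s) of x with (1 * x)
  => ( ( 1 * x ) - y ) >= 16
stmt 3: z := 3 - z  -- replace 0 occurrence(s) of z with (3 - z)
  => ( ( 1 * x ) - y ) >= 16
stmt 2: x := x - y  -- replace 1 occurrence(s) of x with (x - y)
  => ( ( 1 * ( x - y ) ) - y ) >= 16
stmt 1: x := x + x  -- replace 1 occurrence(s) of x with (x + x)
  => ( ( 1 * ( ( x + x ) - y ) ) - y ) >= 16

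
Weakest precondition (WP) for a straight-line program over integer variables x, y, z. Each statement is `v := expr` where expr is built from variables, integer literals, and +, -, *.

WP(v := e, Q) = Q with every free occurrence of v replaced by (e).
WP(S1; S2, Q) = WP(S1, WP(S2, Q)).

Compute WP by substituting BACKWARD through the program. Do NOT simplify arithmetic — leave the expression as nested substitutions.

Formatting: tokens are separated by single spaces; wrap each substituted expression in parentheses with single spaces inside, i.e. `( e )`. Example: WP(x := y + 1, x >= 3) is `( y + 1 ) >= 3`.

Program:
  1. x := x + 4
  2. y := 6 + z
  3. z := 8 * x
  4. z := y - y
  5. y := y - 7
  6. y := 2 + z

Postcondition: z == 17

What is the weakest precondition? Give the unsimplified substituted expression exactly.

Answer: ( ( 6 + z ) - ( 6 + z ) ) == 17

Derivation:
post: z == 17
stmt 6: y := 2 + z  -- replace 0 occurrence(s) of y with (2 + z)
  => z == 17
stmt 5: y := y - 7  -- replace 0 occurrence(s) of y with (y - 7)
  => z == 17
stmt 4: z := y - y  -- replace 1 occurrence(s) of z with (y - y)
  => ( y - y ) == 17
stmt 3: z := 8 * x  -- replace 0 occurrence(s) of z with (8 * x)
  => ( y - y ) == 17
stmt 2: y := 6 + z  -- replace 2 occurrence(s) of y with (6 + z)
  => ( ( 6 + z ) - ( 6 + z ) ) == 17
stmt 1: x := x + 4  -- replace 0 occurrence(s) of x with (x + 4)
  => ( ( 6 + z ) - ( 6 + z ) ) == 17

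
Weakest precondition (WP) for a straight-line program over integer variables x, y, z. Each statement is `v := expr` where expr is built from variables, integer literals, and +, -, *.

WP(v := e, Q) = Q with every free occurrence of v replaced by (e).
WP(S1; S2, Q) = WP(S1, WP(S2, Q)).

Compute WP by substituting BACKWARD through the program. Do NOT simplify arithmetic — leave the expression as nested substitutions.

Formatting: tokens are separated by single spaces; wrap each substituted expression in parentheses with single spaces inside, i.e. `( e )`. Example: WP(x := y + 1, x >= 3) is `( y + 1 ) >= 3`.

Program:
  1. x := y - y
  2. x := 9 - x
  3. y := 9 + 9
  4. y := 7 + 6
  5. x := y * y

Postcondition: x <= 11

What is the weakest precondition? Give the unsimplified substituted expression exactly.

Answer: ( ( 7 + 6 ) * ( 7 + 6 ) ) <= 11

Derivation:
post: x <= 11
stmt 5: x := y * y  -- replace 1 occurrence(s) of x with (y * y)
  => ( y * y ) <= 11
stmt 4: y := 7 + 6  -- replace 2 occurrence(s) of y with (7 + 6)
  => ( ( 7 + 6 ) * ( 7 + 6 ) ) <= 11
stmt 3: y := 9 + 9  -- replace 0 occurrence(s) of y with (9 + 9)
  => ( ( 7 + 6 ) * ( 7 + 6 ) ) <= 11
stmt 2: x := 9 - x  -- replace 0 occurrence(s) of x with (9 - x)
  => ( ( 7 + 6 ) * ( 7 + 6 ) ) <= 11
stmt 1: x := y - y  -- replace 0 occurrence(s) of x with (y - y)
  => ( ( 7 + 6 ) * ( 7 + 6 ) ) <= 11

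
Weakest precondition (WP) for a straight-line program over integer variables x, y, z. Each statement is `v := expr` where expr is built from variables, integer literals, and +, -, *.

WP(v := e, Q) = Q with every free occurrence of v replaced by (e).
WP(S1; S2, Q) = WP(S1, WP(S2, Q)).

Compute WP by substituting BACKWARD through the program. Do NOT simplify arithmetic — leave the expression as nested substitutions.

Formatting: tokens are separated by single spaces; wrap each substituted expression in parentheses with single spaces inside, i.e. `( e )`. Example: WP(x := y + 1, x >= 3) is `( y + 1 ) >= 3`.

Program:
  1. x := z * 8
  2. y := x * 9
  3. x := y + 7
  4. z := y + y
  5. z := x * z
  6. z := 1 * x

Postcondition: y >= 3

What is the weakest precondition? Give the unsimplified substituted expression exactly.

Answer: ( ( z * 8 ) * 9 ) >= 3

Derivation:
post: y >= 3
stmt 6: z := 1 * x  -- replace 0 occurrence(s) of z with (1 * x)
  => y >= 3
stmt 5: z := x * z  -- replace 0 occurrence(s) of z with (x * z)
  => y >= 3
stmt 4: z := y + y  -- replace 0 occurrence(s) of z with (y + y)
  => y >= 3
stmt 3: x := y + 7  -- replace 0 occurrence(s) of x with (y + 7)
  => y >= 3
stmt 2: y := x * 9  -- replace 1 occurrence(s) of y with (x * 9)
  => ( x * 9 ) >= 3
stmt 1: x := z * 8  -- replace 1 occurrence(s) of x with (z * 8)
  => ( ( z * 8 ) * 9 ) >= 3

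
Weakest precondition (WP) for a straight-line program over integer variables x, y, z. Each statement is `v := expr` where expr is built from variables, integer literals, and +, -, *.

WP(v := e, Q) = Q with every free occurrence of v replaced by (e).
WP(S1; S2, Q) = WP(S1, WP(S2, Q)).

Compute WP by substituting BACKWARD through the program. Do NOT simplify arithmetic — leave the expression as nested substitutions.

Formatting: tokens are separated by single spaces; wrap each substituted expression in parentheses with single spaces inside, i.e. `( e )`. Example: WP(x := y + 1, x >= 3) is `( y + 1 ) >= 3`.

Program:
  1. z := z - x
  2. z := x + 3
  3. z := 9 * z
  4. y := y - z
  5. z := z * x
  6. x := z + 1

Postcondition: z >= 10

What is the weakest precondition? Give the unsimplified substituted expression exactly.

post: z >= 10
stmt 6: x := z + 1  -- replace 0 occurrence(s) of x with (z + 1)
  => z >= 10
stmt 5: z := z * x  -- replace 1 occurrence(s) of z with (z * x)
  => ( z * x ) >= 10
stmt 4: y := y - z  -- replace 0 occurrence(s) of y with (y - z)
  => ( z * x ) >= 10
stmt 3: z := 9 * z  -- replace 1 occurrence(s) of z with (9 * z)
  => ( ( 9 * z ) * x ) >= 10
stmt 2: z := x + 3  -- replace 1 occurrence(s) of z with (x + 3)
  => ( ( 9 * ( x + 3 ) ) * x ) >= 10
stmt 1: z := z - x  -- replace 0 occurrence(s) of z with (z - x)
  => ( ( 9 * ( x + 3 ) ) * x ) >= 10

Answer: ( ( 9 * ( x + 3 ) ) * x ) >= 10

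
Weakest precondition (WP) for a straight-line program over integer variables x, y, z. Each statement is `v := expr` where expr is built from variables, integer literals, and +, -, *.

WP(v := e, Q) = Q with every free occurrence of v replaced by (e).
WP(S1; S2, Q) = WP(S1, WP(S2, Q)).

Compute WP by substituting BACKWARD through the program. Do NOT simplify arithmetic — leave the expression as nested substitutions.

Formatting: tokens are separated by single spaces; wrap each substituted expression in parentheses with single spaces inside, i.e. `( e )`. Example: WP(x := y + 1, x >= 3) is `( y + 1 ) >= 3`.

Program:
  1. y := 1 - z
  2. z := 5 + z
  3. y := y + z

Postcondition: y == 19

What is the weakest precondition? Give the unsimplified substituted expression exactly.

post: y == 19
stmt 3: y := y + z  -- replace 1 occurrence(s) of y with (y + z)
  => ( y + z ) == 19
stmt 2: z := 5 + z  -- replace 1 occurrence(s) of z with (5 + z)
  => ( y + ( 5 + z ) ) == 19
stmt 1: y := 1 - z  -- replace 1 occurrence(s) of y with (1 - z)
  => ( ( 1 - z ) + ( 5 + z ) ) == 19

Answer: ( ( 1 - z ) + ( 5 + z ) ) == 19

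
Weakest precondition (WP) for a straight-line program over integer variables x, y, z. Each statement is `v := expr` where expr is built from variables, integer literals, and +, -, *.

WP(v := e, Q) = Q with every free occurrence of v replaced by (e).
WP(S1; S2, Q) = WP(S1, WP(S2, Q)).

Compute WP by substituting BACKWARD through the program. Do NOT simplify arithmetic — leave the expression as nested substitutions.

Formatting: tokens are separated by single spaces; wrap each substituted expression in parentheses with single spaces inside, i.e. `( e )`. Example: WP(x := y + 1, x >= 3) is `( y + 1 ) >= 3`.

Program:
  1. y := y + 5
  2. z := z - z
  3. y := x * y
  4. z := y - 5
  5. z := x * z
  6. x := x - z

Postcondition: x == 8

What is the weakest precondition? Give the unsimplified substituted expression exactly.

Answer: ( x - ( x * ( ( x * ( y + 5 ) ) - 5 ) ) ) == 8

Derivation:
post: x == 8
stmt 6: x := x - z  -- replace 1 occurrence(s) of x with (x - z)
  => ( x - z ) == 8
stmt 5: z := x * z  -- replace 1 occurrence(s) of z with (x * z)
  => ( x - ( x * z ) ) == 8
stmt 4: z := y - 5  -- replace 1 occurrence(s) of z with (y - 5)
  => ( x - ( x * ( y - 5 ) ) ) == 8
stmt 3: y := x * y  -- replace 1 occurrence(s) of y with (x * y)
  => ( x - ( x * ( ( x * y ) - 5 ) ) ) == 8
stmt 2: z := z - z  -- replace 0 occurrence(s) of z with (z - z)
  => ( x - ( x * ( ( x * y ) - 5 ) ) ) == 8
stmt 1: y := y + 5  -- replace 1 occurrence(s) of y with (y + 5)
  => ( x - ( x * ( ( x * ( y + 5 ) ) - 5 ) ) ) == 8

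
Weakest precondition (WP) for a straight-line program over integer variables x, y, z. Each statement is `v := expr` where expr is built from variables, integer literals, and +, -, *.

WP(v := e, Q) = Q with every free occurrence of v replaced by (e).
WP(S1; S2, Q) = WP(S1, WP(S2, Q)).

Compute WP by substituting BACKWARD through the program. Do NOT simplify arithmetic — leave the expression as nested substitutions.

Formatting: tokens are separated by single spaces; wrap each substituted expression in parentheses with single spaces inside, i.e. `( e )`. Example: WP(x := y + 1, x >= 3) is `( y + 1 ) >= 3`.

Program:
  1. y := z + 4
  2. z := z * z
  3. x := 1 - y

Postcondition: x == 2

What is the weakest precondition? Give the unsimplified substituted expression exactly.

post: x == 2
stmt 3: x := 1 - y  -- replace 1 occurrence(s) of x with (1 - y)
  => ( 1 - y ) == 2
stmt 2: z := z * z  -- replace 0 occurrence(s) of z with (z * z)
  => ( 1 - y ) == 2
stmt 1: y := z + 4  -- replace 1 occurrence(s) of y with (z + 4)
  => ( 1 - ( z + 4 ) ) == 2

Answer: ( 1 - ( z + 4 ) ) == 2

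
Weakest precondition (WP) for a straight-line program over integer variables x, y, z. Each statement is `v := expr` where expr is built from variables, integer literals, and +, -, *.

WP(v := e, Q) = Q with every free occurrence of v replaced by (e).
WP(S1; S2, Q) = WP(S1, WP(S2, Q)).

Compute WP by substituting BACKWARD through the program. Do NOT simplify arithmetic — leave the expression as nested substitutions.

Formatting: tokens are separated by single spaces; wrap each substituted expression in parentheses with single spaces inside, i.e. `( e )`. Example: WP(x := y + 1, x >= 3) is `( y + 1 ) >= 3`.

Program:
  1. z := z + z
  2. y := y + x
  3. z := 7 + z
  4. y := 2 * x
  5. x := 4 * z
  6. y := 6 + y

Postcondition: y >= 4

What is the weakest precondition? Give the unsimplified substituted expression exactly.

post: y >= 4
stmt 6: y := 6 + y  -- replace 1 occurrence(s) of y with (6 + y)
  => ( 6 + y ) >= 4
stmt 5: x := 4 * z  -- replace 0 occurrence(s) of x with (4 * z)
  => ( 6 + y ) >= 4
stmt 4: y := 2 * x  -- replace 1 occurrence(s) of y with (2 * x)
  => ( 6 + ( 2 * x ) ) >= 4
stmt 3: z := 7 + z  -- replace 0 occurrence(s) of z with (7 + z)
  => ( 6 + ( 2 * x ) ) >= 4
stmt 2: y := y + x  -- replace 0 occurrence(s) of y with (y + x)
  => ( 6 + ( 2 * x ) ) >= 4
stmt 1: z := z + z  -- replace 0 occurrence(s) of z with (z + z)
  => ( 6 + ( 2 * x ) ) >= 4

Answer: ( 6 + ( 2 * x ) ) >= 4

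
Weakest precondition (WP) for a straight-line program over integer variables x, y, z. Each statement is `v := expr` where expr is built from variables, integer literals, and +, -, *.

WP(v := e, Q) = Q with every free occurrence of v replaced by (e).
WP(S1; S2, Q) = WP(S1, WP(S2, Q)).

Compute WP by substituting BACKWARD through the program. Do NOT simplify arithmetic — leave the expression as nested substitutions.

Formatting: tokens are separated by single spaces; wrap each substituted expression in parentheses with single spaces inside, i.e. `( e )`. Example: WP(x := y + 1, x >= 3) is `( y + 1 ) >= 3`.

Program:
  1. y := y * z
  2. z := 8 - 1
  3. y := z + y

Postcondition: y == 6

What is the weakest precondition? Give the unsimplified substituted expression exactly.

post: y == 6
stmt 3: y := z + y  -- replace 1 occurrence(s) of y with (z + y)
  => ( z + y ) == 6
stmt 2: z := 8 - 1  -- replace 1 occurrence(s) of z with (8 - 1)
  => ( ( 8 - 1 ) + y ) == 6
stmt 1: y := y * z  -- replace 1 occurrence(s) of y with (y * z)
  => ( ( 8 - 1 ) + ( y * z ) ) == 6

Answer: ( ( 8 - 1 ) + ( y * z ) ) == 6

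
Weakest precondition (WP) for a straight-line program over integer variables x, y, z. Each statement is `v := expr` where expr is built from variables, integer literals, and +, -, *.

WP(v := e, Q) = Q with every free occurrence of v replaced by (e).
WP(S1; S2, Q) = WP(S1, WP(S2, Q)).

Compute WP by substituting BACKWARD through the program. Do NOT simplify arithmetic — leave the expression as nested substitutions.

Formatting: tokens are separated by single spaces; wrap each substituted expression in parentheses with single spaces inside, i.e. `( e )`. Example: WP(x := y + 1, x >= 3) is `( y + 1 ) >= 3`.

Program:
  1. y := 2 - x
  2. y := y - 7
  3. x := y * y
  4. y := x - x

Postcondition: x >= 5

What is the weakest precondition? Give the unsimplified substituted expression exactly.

Answer: ( ( ( 2 - x ) - 7 ) * ( ( 2 - x ) - 7 ) ) >= 5

Derivation:
post: x >= 5
stmt 4: y := x - x  -- replace 0 occurrence(s) of y with (x - x)
  => x >= 5
stmt 3: x := y * y  -- replace 1 occurrence(s) of x with (y * y)
  => ( y * y ) >= 5
stmt 2: y := y - 7  -- replace 2 occurrence(s) of y with (y - 7)
  => ( ( y - 7 ) * ( y - 7 ) ) >= 5
stmt 1: y := 2 - x  -- replace 2 occurrence(s) of y with (2 - x)
  => ( ( ( 2 - x ) - 7 ) * ( ( 2 - x ) - 7 ) ) >= 5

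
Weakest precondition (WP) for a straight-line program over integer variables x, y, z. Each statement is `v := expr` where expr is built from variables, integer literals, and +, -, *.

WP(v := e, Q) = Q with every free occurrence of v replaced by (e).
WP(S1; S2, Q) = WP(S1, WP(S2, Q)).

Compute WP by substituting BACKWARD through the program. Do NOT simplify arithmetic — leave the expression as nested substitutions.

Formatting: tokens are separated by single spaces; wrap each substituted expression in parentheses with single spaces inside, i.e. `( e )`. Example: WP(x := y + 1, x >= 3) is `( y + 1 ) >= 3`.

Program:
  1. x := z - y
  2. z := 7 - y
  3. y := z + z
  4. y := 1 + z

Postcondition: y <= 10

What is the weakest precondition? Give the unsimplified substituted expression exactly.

Answer: ( 1 + ( 7 - y ) ) <= 10

Derivation:
post: y <= 10
stmt 4: y := 1 + z  -- replace 1 occurrence(s) of y with (1 + z)
  => ( 1 + z ) <= 10
stmt 3: y := z + z  -- replace 0 occurrence(s) of y with (z + z)
  => ( 1 + z ) <= 10
stmt 2: z := 7 - y  -- replace 1 occurrence(s) of z with (7 - y)
  => ( 1 + ( 7 - y ) ) <= 10
stmt 1: x := z - y  -- replace 0 occurrence(s) of x with (z - y)
  => ( 1 + ( 7 - y ) ) <= 10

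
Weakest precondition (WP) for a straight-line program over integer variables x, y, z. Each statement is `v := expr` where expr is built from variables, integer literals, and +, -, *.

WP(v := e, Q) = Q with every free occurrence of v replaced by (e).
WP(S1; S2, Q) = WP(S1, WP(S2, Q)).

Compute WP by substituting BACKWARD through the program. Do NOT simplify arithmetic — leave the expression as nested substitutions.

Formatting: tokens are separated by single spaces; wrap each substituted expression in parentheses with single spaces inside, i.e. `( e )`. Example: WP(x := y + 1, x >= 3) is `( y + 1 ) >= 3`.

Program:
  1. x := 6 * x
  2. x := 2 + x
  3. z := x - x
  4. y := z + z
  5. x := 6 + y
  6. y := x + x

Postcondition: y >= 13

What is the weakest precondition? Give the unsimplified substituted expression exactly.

Answer: ( ( 6 + ( ( ( 2 + ( 6 * x ) ) - ( 2 + ( 6 * x ) ) ) + ( ( 2 + ( 6 * x ) ) - ( 2 + ( 6 * x ) ) ) ) ) + ( 6 + ( ( ( 2 + ( 6 * x ) ) - ( 2 + ( 6 * x ) ) ) + ( ( 2 + ( 6 * x ) ) - ( 2 + ( 6 * x ) ) ) ) ) ) >= 13

Derivation:
post: y >= 13
stmt 6: y := x + x  -- replace 1 occurrence(s) of y with (x + x)
  => ( x + x ) >= 13
stmt 5: x := 6 + y  -- replace 2 occurrence(s) of x with (6 + y)
  => ( ( 6 + y ) + ( 6 + y ) ) >= 13
stmt 4: y := z + z  -- replace 2 occurrence(s) of y with (z + z)
  => ( ( 6 + ( z + z ) ) + ( 6 + ( z + z ) ) ) >= 13
stmt 3: z := x - x  -- replace 4 occurrence(s) of z with (x - x)
  => ( ( 6 + ( ( x - x ) + ( x - x ) ) ) + ( 6 + ( ( x - x ) + ( x - x ) ) ) ) >= 13
stmt 2: x := 2 + x  -- replace 8 occurrence(s) of x with (2 + x)
  => ( ( 6 + ( ( ( 2 + x ) - ( 2 + x ) ) + ( ( 2 + x ) - ( 2 + x ) ) ) ) + ( 6 + ( ( ( 2 + x ) - ( 2 + x ) ) + ( ( 2 + x ) - ( 2 + x ) ) ) ) ) >= 13
stmt 1: x := 6 * x  -- replace 8 occurrence(s) of x with (6 * x)
  => ( ( 6 + ( ( ( 2 + ( 6 * x ) ) - ( 2 + ( 6 * x ) ) ) + ( ( 2 + ( 6 * x ) ) - ( 2 + ( 6 * x ) ) ) ) ) + ( 6 + ( ( ( 2 + ( 6 * x ) ) - ( 2 + ( 6 * x ) ) ) + ( ( 2 + ( 6 * x ) ) - ( 2 + ( 6 * x ) ) ) ) ) ) >= 13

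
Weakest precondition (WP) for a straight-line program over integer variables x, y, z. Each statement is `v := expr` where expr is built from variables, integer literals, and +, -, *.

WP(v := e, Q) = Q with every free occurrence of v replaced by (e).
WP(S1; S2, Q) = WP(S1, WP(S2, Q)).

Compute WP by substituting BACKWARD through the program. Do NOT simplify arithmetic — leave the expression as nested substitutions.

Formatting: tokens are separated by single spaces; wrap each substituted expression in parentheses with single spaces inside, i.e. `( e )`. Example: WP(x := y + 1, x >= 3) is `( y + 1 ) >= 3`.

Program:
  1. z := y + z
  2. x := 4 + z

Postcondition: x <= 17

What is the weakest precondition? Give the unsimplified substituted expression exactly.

Answer: ( 4 + ( y + z ) ) <= 17

Derivation:
post: x <= 17
stmt 2: x := 4 + z  -- replace 1 occurrence(s) of x with (4 + z)
  => ( 4 + z ) <= 17
stmt 1: z := y + z  -- replace 1 occurrence(s) of z with (y + z)
  => ( 4 + ( y + z ) ) <= 17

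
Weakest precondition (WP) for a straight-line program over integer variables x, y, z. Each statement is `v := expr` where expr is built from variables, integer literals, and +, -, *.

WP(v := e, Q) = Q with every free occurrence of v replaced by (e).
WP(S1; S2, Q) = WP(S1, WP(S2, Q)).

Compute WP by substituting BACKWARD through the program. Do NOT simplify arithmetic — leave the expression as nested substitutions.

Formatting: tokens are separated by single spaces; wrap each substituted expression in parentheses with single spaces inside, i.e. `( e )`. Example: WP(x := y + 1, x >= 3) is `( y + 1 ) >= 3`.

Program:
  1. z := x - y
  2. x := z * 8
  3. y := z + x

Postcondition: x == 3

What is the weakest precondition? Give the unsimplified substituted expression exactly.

Answer: ( ( x - y ) * 8 ) == 3

Derivation:
post: x == 3
stmt 3: y := z + x  -- replace 0 occurrence(s) of y with (z + x)
  => x == 3
stmt 2: x := z * 8  -- replace 1 occurrence(s) of x with (z * 8)
  => ( z * 8 ) == 3
stmt 1: z := x - y  -- replace 1 occurrence(s) of z with (x - y)
  => ( ( x - y ) * 8 ) == 3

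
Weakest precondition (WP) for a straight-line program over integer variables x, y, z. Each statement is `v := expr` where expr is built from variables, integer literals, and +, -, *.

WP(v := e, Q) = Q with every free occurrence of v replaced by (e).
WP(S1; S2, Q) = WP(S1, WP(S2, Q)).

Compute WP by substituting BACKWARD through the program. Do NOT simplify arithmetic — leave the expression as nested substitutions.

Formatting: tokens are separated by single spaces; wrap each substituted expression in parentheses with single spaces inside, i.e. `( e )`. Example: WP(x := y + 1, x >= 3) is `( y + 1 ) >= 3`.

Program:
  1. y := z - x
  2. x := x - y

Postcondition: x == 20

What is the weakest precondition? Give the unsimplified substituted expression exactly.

post: x == 20
stmt 2: x := x - y  -- replace 1 occurrence(s) of x with (x - y)
  => ( x - y ) == 20
stmt 1: y := z - x  -- replace 1 occurrence(s) of y with (z - x)
  => ( x - ( z - x ) ) == 20

Answer: ( x - ( z - x ) ) == 20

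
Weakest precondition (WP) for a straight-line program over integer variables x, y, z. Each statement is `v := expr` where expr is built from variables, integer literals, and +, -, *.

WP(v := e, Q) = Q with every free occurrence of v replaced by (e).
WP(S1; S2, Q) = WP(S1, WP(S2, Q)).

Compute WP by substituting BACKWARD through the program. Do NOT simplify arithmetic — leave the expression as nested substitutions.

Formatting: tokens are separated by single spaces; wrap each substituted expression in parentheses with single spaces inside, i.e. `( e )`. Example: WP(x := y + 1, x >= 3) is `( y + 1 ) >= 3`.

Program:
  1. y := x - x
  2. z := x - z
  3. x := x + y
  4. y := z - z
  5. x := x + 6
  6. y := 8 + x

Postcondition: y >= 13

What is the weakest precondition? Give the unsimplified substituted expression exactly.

Answer: ( 8 + ( ( x + ( x - x ) ) + 6 ) ) >= 13

Derivation:
post: y >= 13
stmt 6: y := 8 + x  -- replace 1 occurrence(s) of y with (8 + x)
  => ( 8 + x ) >= 13
stmt 5: x := x + 6  -- replace 1 occurrence(s) of x with (x + 6)
  => ( 8 + ( x + 6 ) ) >= 13
stmt 4: y := z - z  -- replace 0 occurrence(s) of y with (z - z)
  => ( 8 + ( x + 6 ) ) >= 13
stmt 3: x := x + y  -- replace 1 occurrence(s) of x with (x + y)
  => ( 8 + ( ( x + y ) + 6 ) ) >= 13
stmt 2: z := x - z  -- replace 0 occurrence(s) of z with (x - z)
  => ( 8 + ( ( x + y ) + 6 ) ) >= 13
stmt 1: y := x - x  -- replace 1 occurrence(s) of y with (x - x)
  => ( 8 + ( ( x + ( x - x ) ) + 6 ) ) >= 13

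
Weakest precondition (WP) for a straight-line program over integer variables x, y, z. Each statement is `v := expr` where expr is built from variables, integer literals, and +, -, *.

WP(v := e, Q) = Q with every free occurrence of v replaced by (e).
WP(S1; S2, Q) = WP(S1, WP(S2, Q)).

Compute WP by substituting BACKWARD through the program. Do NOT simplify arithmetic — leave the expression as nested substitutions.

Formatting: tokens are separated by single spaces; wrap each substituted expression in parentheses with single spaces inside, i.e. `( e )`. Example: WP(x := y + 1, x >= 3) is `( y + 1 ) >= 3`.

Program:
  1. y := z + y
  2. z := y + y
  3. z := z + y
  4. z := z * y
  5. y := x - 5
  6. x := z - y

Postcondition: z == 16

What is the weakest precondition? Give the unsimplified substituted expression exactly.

post: z == 16
stmt 6: x := z - y  -- replace 0 occurrence(s) of x with (z - y)
  => z == 16
stmt 5: y := x - 5  -- replace 0 occurrence(s) of y with (x - 5)
  => z == 16
stmt 4: z := z * y  -- replace 1 occurrence(s) of z with (z * y)
  => ( z * y ) == 16
stmt 3: z := z + y  -- replace 1 occurrence(s) of z with (z + y)
  => ( ( z + y ) * y ) == 16
stmt 2: z := y + y  -- replace 1 occurrence(s) of z with (y + y)
  => ( ( ( y + y ) + y ) * y ) == 16
stmt 1: y := z + y  -- replace 4 occurrence(s) of y with (z + y)
  => ( ( ( ( z + y ) + ( z + y ) ) + ( z + y ) ) * ( z + y ) ) == 16

Answer: ( ( ( ( z + y ) + ( z + y ) ) + ( z + y ) ) * ( z + y ) ) == 16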